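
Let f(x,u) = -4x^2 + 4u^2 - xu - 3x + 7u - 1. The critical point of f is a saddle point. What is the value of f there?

∂f/∂x = -8x - u - 3 = 0 and ∂f/∂u = -x + 8u + 7 = 0, so (x, u) = (-17/65, -59/65).
The Hessian has f_{xx} = -8, f_{uu} = 8, f_{xu} = -1, giving D = -65 < 0, so the point is a saddle point.
f(-17/65, -59/65) = -246/65.

-246/65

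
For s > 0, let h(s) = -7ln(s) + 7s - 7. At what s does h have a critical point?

h'(s) = -7/s + 7 = 0 gives s = 1.
h''(s) = 7/s², which is positive for s > 0, so this is a local minimum.
h(1) = -7·ln(1) + 7 - 7 ≈ 0.0000.

1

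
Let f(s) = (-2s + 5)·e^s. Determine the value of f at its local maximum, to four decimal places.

Differentiating with the product rule gives f'(s) = (-2s + 3)·e^s. Since e^s > 0, the only critical point is s = 3/2.
f''(3/2) has the same sign as -2 < 0, so this is a local maximum.
f(3/2) = (2)·e^(3/2) ≈ 8.9634.

8.9634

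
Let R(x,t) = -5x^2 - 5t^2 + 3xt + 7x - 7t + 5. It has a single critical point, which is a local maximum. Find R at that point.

∂R/∂x = -10x + 3t + 7 = 0 and ∂R/∂t = 3x - 10t - 7 = 0, so (x, t) = (7/13, -7/13).
The Hessian has R_{xx} = -10, R_{tt} = -10, R_{xt} = 3, giving D = 91 > 0 with R_{xx} < 0, so the point is a local maximum.
R(7/13, -7/13) = 114/13.

114/13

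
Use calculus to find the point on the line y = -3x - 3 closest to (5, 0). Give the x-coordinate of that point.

-2/5

Minimize D(x)^2 = (x - 5)^2 + (-3x - 3)^2.
d/dx[D^2] = 2(x - 5) + 2·(-3)·(-3x - 3) = 0 ⇒ x = -2/5.
Then y = -9/5 and the distance is √(162/5) ≈ 5.6921.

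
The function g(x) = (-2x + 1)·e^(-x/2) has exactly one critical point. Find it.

5/2

Differentiating with the product rule gives g'(x) = (x - 5/2)·e^(-x/2). Since e^(-x/2) > 0, the only critical point is x = 5/2.
g''(5/2) has the same sign as 1 > 0, so this is a local minimum.
g(5/2) = (-4)·e^(-5/4) ≈ -1.1460.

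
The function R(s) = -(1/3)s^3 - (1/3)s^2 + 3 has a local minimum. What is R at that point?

239/81

R'(s) = -s^2 - (2/3)s. Setting R'(s) = 0 gives s ∈ {-2/3, 0}.
Since R''(s) = -2s - 2/3, we get R''(-2/3) = 2/3 > 0 ⇒ local minimum; R''(0) = -2/3 < 0 ⇒ local maximum.
So the local minimum value is R(-2/3) = 239/81.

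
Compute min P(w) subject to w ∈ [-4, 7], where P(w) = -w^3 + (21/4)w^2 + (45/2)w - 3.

-345/16

P'(w) = -3w^2 + (21/2)w + 45/2, which vanishes at w = -3/2 and w = 5.
Compare values at every candidate in [-4, 7]: P(-4) = 55,  P(-3/2) = -345/16,  P(5) = 463/4,  P(7) = 275/4.
Hence the absolute minimum is -345/16 at w = -3/2.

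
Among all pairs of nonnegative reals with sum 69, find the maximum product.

4761/4

With x + y = 69, the product is P(x) = x(69 − x).
P'(x) = 69 − 2x = 0 gives x = 69/2; P'' = −2 < 0, so this is the maximum.
P = 69/2·69/2 = 4761/4.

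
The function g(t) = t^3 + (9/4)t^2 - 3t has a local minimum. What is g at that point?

-13/16

g'(t) = 3t^2 + (9/2)t - 3. Setting g'(t) = 0 gives t ∈ {-2, 1/2}.
g''(t) = 6t + 9/2. g''(-2) = -15/2 < 0 ⇒ local maximum; g''(1/2) = 15/2 > 0 ⇒ local minimum.
The local minimum is g(1/2) = -13/16.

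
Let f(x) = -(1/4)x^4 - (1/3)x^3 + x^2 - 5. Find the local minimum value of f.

f'(x) = -x^3 - x^2 + 2x. Setting f'(x) = 0 gives x ∈ {-2, 0, 1}.
Since f''(x) = -3x^2 - 2x + 2, we get f''(-2) = -6 < 0 ⇒ local maximum; f''(0) = 2 > 0 ⇒ local minimum; f''(1) = -3 < 0 ⇒ local maximum.
Thus f has its local minimum at x = 0, with value -5.

-5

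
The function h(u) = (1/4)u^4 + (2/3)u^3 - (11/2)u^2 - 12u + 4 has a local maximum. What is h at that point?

Critical points: h'(u) = u^3 + 2u^2 - 11u - 12 vanishes at u = -4, -1, 3.
Since h''(u) = 3u^2 + 4u - 11, we get h''(-4) = 21 > 0 ⇒ local minimum; h''(-1) = -12 < 0 ⇒ local maximum; h''(3) = 28 > 0 ⇒ local minimum.
So the local maximum value is h(-1) = 121/12.

121/12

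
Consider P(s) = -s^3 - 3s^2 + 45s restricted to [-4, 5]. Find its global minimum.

-164

The derivative is -3s^2 - 6s + 45, whose only zero in [-4, 5] is s = 3.
Compare values at every candidate in [-4, 5]: P(-4) = -164,  P(3) = 81,  P(5) = 25.
The minimum over the interval is -164, attained at s = -4.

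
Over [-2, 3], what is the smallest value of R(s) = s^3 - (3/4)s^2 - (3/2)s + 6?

-2

The derivative is 3s^2 - (3/2)s - 3/2, which vanishes at s = -1/2 and s = 1.
Candidates: R(-2) = -2; R(-1/2) = 103/16; R(1) = 19/4; R(3) = 87/4.
The minimum over the interval is -2, attained at s = -2.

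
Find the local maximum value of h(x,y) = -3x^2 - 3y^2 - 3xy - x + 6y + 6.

97/9

∂h/∂x = -6x - 3y - 1 = 0 and ∂h/∂y = -3x - 6y + 6 = 0, so (x, y) = (-8/9, 13/9).
The Hessian has h_{xx} = -6, h_{yy} = -6, h_{xy} = -3, giving D = 27 > 0 with h_{xx} < 0, so the point is a local maximum.
h(-8/9, 13/9) = 97/9.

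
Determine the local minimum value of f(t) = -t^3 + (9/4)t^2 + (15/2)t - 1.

f'(t) = -3t^2 + (9/2)t + 15/2 = 0 at t = -1, 5/2.
Second-derivative test with f''(t) = -6t + 9/2: f''(-1) = 21/2 > 0 ⇒ local minimum; f''(5/2) = -21/2 < 0 ⇒ local maximum.
Thus f has its local minimum at t = -1, with value -21/4.

-21/4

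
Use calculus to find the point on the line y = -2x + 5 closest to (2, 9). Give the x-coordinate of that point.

-6/5

Minimize D(x)^2 = (x - 2)^2 + (-2x - 4)^2.
d/dx[D^2] = 2(x - 2) + 2·(-2)·(-2x - 4) = 0 ⇒ x = -6/5.
Then y = 37/5 and the distance is √(64/5) ≈ 3.5777.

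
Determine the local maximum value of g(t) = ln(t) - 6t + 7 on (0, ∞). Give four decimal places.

g'(t) = 1/t − 6 = 0 gives t = 1/6.
g''(t) = -1/t², which is negative for t > 0, so this is a local maximum.
g(1/6) = 1·ln(1/6) - 1 + 7 ≈ 4.2082.

4.2082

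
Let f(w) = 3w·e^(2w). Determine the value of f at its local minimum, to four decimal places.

-0.5518

By the product rule, f'(w) = (6w + 3)·e^(2w). Since e^(2w) > 0, the only critical point is w = -1/2.
f''(-1/2) has the same sign as 6 > 0, so this is a local minimum.
f(-1/2) = (-3/2)·e^(-1) ≈ -0.5518.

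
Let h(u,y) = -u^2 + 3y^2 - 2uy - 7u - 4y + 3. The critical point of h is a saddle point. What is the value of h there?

∂h/∂u = -2u - 2y - 7 = 0 and ∂h/∂y = -2u + 6y - 4 = 0, so (u, y) = (-25/8, -3/8).
The Hessian has h_{uu} = -2, h_{yy} = 6, h_{uy} = -2, giving D = -16 < 0, so the point is a saddle point.
h(-25/8, -3/8) = 235/16.

235/16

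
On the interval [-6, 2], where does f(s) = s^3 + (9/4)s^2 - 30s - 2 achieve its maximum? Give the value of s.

The derivative is 3s^2 + (9/2)s - 30, whose only zero in [-6, 2] is s = -4.
Candidates: f(-6) = 43; f(-4) = 90; f(2) = -45.
So the maximum is f(-4) = 90.

-4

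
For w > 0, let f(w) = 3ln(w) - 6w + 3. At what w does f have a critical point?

1/2

f'(w) = 3/w − 6 = 0 gives w = 1/2.
f''(w) = -3/w², which is negative for w > 0, so this is a local maximum.
f(1/2) = 3·ln(1/2) - 3 + 3 ≈ -2.0794.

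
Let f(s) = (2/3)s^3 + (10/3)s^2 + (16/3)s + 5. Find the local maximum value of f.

f'(s) = 2s^2 + (20/3)s + 16/3 = 0 at s = -2, -4/3.
f''(s) = 4s + 20/3. f''(-2) = -4/3 < 0 ⇒ local maximum; f''(-4/3) = 4/3 > 0 ⇒ local minimum.
The local maximum is f(-2) = 7/3.

7/3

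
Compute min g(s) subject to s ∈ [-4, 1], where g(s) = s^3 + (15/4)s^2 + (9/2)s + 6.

Differentiating, g'(s) = 3s^2 + (15/2)s + 9/2; which vanishes at s = -3/2 and s = -1.
Compare values at every candidate in [-4, 1]: g(-4) = -16, g(-3/2) = 69/16, g(-1) = 17/4, g(1) = 61/4.
So the minimum is g(-4) = -16.

-16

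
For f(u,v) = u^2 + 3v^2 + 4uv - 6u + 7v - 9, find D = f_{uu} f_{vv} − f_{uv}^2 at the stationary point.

∂f/∂u = 2u + 4v - 6 = 0 and ∂f/∂v = 4u + 6v + 7 = 0, so (u, v) = (-16, 19/2).
The Hessian has f_{uu} = 2, f_{vv} = 6, f_{uv} = 4, giving D = -4 < 0, so the point is a saddle point.
D = (2)·(6) − (4)^2 = -4.

-4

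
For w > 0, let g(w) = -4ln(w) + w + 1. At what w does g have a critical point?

g'(w) = -4/w + 1 = 0 gives w = 4.
g''(w) = 4/w², which is positive for w > 0, so this is a local minimum.
g(4) = -4·ln(4) + 4 + 1 ≈ -0.5452.

4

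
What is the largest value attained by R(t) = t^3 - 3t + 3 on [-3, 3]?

The derivative is 3t^2 - 3, which vanishes at t = -1 and t = 1.
Evaluating at the critical points and endpoints: R(-3) = -15,  R(-1) = 5,  R(1) = 1,  R(3) = 21.
Hence the absolute maximum is 21 at t = 3.

21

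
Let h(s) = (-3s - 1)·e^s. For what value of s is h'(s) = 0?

-4/3

h'(s) = (-3)·e^s + (-3s - 1)·1·e^s = (-3s - 4)·e^s. Since e^s > 0, the only critical point is s = -4/3.
h''(-4/3) has the same sign as -3 < 0, so this is a local maximum.
h(-4/3) = (3)·e^(-4/3) ≈ 0.7908.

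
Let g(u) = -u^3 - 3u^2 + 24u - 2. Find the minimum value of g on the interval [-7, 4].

-82

The derivative is -3u^2 - 6u + 24, which vanishes at u = -4 and u = 2.
Candidates: g(-7) = 26; g(-4) = -82; g(2) = 26; g(4) = -18.
Hence the absolute minimum is -82 at u = -4.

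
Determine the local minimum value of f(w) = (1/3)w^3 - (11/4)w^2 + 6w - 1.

1/3

f'(w) = w^2 - (11/2)w + 6. Setting f'(w) = 0 gives w ∈ {3/2, 4}.
Since f''(w) = 2w - 11/2, we get f''(3/2) = -5/2 < 0 ⇒ local maximum; f''(4) = 5/2 > 0 ⇒ local minimum.
The local minimum is f(4) = 1/3.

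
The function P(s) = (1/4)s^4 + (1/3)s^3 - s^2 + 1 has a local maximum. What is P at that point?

P'(s) = s^3 + s^2 - 2s = 0 at s = -2, 0, 1.
P''(s) = 3s^2 + 2s - 2. P''(-2) = 6 > 0 ⇒ local minimum; P''(0) = -2 < 0 ⇒ local maximum; P''(1) = 3 > 0 ⇒ local minimum.
The local maximum is P(0) = 1.

1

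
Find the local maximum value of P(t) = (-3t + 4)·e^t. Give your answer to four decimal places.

By the product rule, P'(t) = (-3t + 1)·e^t. Since e^t > 0, the only critical point is t = 1/3.
P''(1/3) has the same sign as -3 < 0, so this is a local maximum.
P(1/3) = (3)·e^(1/3) ≈ 4.1868.

4.1868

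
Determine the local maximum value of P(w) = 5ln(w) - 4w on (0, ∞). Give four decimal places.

-3.8843

P'(w) = 5/w − 4 = 0 gives w = 5/4.
P''(w) = -5/w², which is negative for w > 0, so this is a local maximum.
P(5/4) = 5·ln(5/4) - 5 ≈ -3.8843.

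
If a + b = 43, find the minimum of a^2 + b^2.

With a + b = 43, a^2 + b^2 = a^2 + (43 − a)^2.
The derivative 2a − 2(43 − a) = 4a − 86 vanishes at a = 43/2; second derivative 4 > 0, a minimum.
The minimum is 2·(43/2)^2 = 1849/2.

1849/2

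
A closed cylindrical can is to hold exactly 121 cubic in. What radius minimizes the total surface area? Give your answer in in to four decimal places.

2.6804

With radius r and height h, πr²h = 121 so h = 121/(πr²), and S(r) = 2πr² + 2πrh = 2πr² + 2·121/r.
S'(r) = 4πr − 2·121/r² = 0 ⇒ r³ = 121/(2π), so r ≈ 2.6804 and h = 2r ≈ 5.3608.
S''(r) = 4π + 4·121/r³ > 0, so this is the minimum; S ≈ 135.4269.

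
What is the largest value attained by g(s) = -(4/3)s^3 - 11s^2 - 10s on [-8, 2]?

g'(s) = -4s^2 - 22s - 10, which vanishes at s = -5 and s = -1/2.
Candidates: g(-8) = 176/3, g(-5) = -175/3, g(-1/2) = 29/12, g(2) = -224/3.
The maximum over the interval is 176/3, attained at s = -8.

176/3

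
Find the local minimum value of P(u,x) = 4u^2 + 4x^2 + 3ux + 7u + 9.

∂P/∂u = 8u + 3x + 7 = 0 and ∂P/∂x = 3u + 8x = 0, so (u, x) = (-56/55, 21/55).
The Hessian has P_{uu} = 8, P_{xx} = 8, P_{ux} = 3, giving D = 55 > 0 with P_{uu} > 0, so the point is a local minimum.
P(-56/55, 21/55) = 299/55.

299/55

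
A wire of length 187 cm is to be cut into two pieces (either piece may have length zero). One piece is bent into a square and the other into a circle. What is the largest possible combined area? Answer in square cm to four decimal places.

2782.7446

Let x be the length used for the square. Square side x/4; circle radius (187−x)/(2π).
A(x) = (x/4)² + π·((187−x)/(2π))² = x²/16 + (187−x)²/(4π) for 0 ≤ x ≤ 187. A'(x) = x/8 − (187−x)/(2π) = 0 gives x = 4·187/(π+4) ≈ 104.7385.
A'' > 0, so the interior critical point is a minimum; the maximum is at an endpoint. A(0) = 2782.7446 and A(187) = 2185.5625, so the largest area is 2782.7446.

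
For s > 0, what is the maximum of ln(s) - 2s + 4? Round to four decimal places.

2.3069

P'(s) = 1/s − 2 = 0 gives s = 1/2.
P''(s) = -1/s², which is negative for s > 0, so this is a local maximum.
P(1/2) = 1·ln(1/2) - 1 + 4 ≈ 2.3069.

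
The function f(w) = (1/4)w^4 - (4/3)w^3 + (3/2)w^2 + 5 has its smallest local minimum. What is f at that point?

f'(w) = w^3 - 4w^2 + 3w. Setting f'(w) = 0 gives w ∈ {0, 1, 3}.
f''(w) = 3w^2 - 8w + 3. f''(0) = 3 > 0 ⇒ local minimum; f''(1) = -2 < 0 ⇒ local maximum; f''(3) = 6 > 0 ⇒ local minimum.
The smallest local minimum is f(3) = 11/4.

11/4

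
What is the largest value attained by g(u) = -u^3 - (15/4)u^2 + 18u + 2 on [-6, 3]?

The derivative is -3u^2 - (15/2)u + 18, which vanishes at u = -4 and u = 3/2.
Candidates: g(-6) = -25,  g(-4) = -66,  g(3/2) = 275/16,  g(3) = -19/4.
Hence the absolute maximum is 275/16 at u = 3/2.

275/16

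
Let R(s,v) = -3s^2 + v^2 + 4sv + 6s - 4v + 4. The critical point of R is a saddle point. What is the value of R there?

∂R/∂s = -6s + 4v + 6 = 0 and ∂R/∂v = 4s + 2v - 4 = 0, so (s, v) = (1, 0).
The Hessian has R_{ss} = -6, R_{vv} = 2, R_{sv} = 4, giving D = -28 < 0, so the point is a saddle point.
R(1, 0) = 7.

7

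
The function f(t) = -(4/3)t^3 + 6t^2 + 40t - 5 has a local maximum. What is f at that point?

f'(t) = -4t^2 + 12t + 40 = 0 at t = -2, 5.
f''(t) = -8t + 12. f''(-2) = 28 > 0 ⇒ local minimum; f''(5) = -28 < 0 ⇒ local maximum.
Thus f has its local maximum at t = 5, with value 535/3.

535/3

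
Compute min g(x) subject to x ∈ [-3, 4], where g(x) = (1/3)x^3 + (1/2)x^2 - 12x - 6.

Differentiating, g'(x) = x^2 + x - 12; whose only zero in [-3, 4] is x = 3.
Candidates: g(-3) = 51/2, g(3) = -57/2, g(4) = -74/3.
So the minimum is g(3) = -57/2.

-57/2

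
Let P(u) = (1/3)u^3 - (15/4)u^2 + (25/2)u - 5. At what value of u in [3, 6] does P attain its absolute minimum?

5

P'(u) = u^2 - (15/2)u + 25/2, whose only zero in [3, 6] is u = 5.
Evaluating at the critical points and endpoints: P(3) = 31/4,  P(5) = 65/12,  P(6) = 7.
So the minimum is P(5) = 65/12.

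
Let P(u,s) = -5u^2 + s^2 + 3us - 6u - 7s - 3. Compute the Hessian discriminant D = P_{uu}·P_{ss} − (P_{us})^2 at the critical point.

-29

∂P/∂u = -10u + 3s - 6 = 0 and ∂P/∂s = 3u + 2s - 7 = 0, so (u, s) = (9/29, 88/29).
The Hessian has P_{uu} = -10, P_{ss} = 2, P_{us} = 3, giving D = -29 < 0, so the point is a saddle point.
D = (-10)·(2) − (3)^2 = -29.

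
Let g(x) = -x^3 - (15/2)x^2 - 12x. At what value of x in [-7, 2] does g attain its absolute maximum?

-7

Differentiating, g'(x) = -3x^2 - 15x - 12; which vanishes at x = -4 and x = -1.
Evaluating at the critical points and endpoints: g(-7) = 119/2; g(-4) = -8; g(-1) = 11/2; g(2) = -62.
So the maximum is g(-7) = 119/2.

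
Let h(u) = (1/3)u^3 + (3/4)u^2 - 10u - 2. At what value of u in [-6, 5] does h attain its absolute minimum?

Differentiating, h'(u) = u^2 + (3/2)u - 10; which vanishes at u = -4 and u = 5/2.
Evaluating at the critical points and endpoints: h(-6) = 13, h(-4) = 86/3, h(5/2) = -821/48, h(5) = 101/12.
Hence the absolute minimum is -821/48 at u = 5/2.

5/2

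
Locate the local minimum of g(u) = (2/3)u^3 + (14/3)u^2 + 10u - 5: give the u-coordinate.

g'(u) = 2u^2 + (28/3)u + 10 = 0 at u = -3, -5/3.
Second-derivative test with g''(u) = 4u + 28/3: g''(-3) = -8/3 < 0 ⇒ local maximum; g''(-5/3) = 8/3 > 0 ⇒ local minimum.
The local minimum is g(-5/3) = -955/81.

-5/3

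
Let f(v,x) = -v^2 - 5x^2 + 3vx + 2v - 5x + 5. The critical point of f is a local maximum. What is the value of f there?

∂f/∂v = -2v + 3x + 2 = 0 and ∂f/∂x = 3v - 10x - 5 = 0, so (v, x) = (5/11, -4/11).
The Hessian has f_{vv} = -2, f_{xx} = -10, f_{vx} = 3, giving D = 11 > 0 with f_{vv} < 0, so the point is a local maximum.
f(5/11, -4/11) = 70/11.

70/11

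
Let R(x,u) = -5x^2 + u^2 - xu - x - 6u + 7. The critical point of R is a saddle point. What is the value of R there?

∂R/∂x = -10x - u - 1 = 0 and ∂R/∂u = -x + 2u - 6 = 0, so (x, u) = (-8/21, 59/21).
The Hessian has R_{xx} = -10, R_{uu} = 2, R_{xu} = -1, giving D = -21 < 0, so the point is a saddle point.
R(-8/21, 59/21) = -26/21.

-26/21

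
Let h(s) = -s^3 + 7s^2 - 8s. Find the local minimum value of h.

-68/27

h'(s) = -3s^2 + 14s - 8. Setting h'(s) = 0 gives s ∈ {2/3, 4}.
Since h''(s) = -6s + 14, we get h''(2/3) = 10 > 0 ⇒ local minimum; h''(4) = -10 < 0 ⇒ local maximum.
So the local minimum value is h(2/3) = -68/27.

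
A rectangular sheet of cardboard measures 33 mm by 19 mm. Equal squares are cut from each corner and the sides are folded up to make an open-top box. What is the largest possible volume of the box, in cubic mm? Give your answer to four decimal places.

With cut size x, the volume is V(x) = x(33 − 2x)(19 − 2x) for 0 < x < 9.5.
V'(x) = 12x^2 − 208x + 627. Setting V'(x) = 0 gives x ≈ 3.8853 (the root in (0, 9.5)).
V''(x) = 24x − 208 is negative there, so this is the maximum; V ≈ 1100.7483.

1100.7483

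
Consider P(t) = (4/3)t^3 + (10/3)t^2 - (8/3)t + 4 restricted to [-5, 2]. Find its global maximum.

P'(t) = 4t^2 + (20/3)t - 8/3, which vanishes at t = -2 and t = 1/3.
Evaluating at the critical points and endpoints: P(-5) = -66,  P(-2) = 12,  P(1/3) = 286/81,  P(2) = 68/3.
The maximum over the interval is 68/3, attained at t = 2.

68/3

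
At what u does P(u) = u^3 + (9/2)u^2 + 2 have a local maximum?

Critical points: P'(u) = 3u^2 + 9u vanishes at u = -3, 0.
Second-derivative test with P''(u) = 6u + 9: P''(-3) = -9 < 0 ⇒ local maximum; P''(0) = 9 > 0 ⇒ local minimum.
The local maximum is P(-3) = 31/2.

-3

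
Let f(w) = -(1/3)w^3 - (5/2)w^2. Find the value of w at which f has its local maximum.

f'(w) = -w^2 - 5w. Setting f'(w) = 0 gives w ∈ {-5, 0}.
f''(w) = -2w - 5. f''(-5) = 5 > 0 ⇒ local minimum; f''(0) = -5 < 0 ⇒ local maximum.
So the local maximum value is f(0) = 0.

0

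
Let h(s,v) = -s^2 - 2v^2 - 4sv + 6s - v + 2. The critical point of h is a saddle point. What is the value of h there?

-81/8

∂h/∂s = -2s - 4v + 6 = 0 and ∂h/∂v = -4s - 4v - 1 = 0, so (s, v) = (-7/2, 13/4).
The Hessian has h_{ss} = -2, h_{vv} = -4, h_{sv} = -4, giving D = -8 < 0, so the point is a saddle point.
h(-7/2, 13/4) = -81/8.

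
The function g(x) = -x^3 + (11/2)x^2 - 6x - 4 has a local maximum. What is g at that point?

g'(x) = -3x^2 + 11x - 6. Setting g'(x) = 0 gives x ∈ {2/3, 3}.
Second-derivative test with g''(x) = -6x + 11: g''(2/3) = 7 > 0 ⇒ local minimum; g''(3) = -7 < 0 ⇒ local maximum.
So the local maximum value is g(3) = 1/2.

1/2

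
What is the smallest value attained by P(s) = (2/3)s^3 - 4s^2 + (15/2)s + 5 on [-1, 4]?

The derivative is 2s^2 - 8s + 15/2, which vanishes at s = 3/2 and s = 5/2.
Evaluating at the critical points and endpoints: P(-1) = -43/6; P(3/2) = 19/2; P(5/2) = 55/6; P(4) = 41/3.
Hence the absolute minimum is -43/6 at s = -1.

-43/6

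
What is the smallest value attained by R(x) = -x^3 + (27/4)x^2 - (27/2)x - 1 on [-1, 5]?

-99/4

Differentiating, R'(x) = -3x^2 + (27/2)x - 27/2; which vanishes at x = 3/2 and x = 3.
Evaluating at the critical points and endpoints: R(-1) = 81/4; R(3/2) = -151/16; R(3) = -31/4; R(5) = -99/4.
Hence the absolute minimum is -99/4 at x = 5.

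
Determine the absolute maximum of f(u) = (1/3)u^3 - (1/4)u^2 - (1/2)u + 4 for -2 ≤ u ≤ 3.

The derivative is u^2 - (1/2)u - 1/2, which vanishes at u = -1/2 and u = 1.
Evaluating at the critical points and endpoints: f(-2) = 4/3,  f(-1/2) = 199/48,  f(1) = 43/12,  f(3) = 37/4.
Hence the absolute maximum is 37/4 at u = 3.

37/4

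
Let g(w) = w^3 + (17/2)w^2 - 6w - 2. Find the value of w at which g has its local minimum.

1/3

g'(w) = 3w^2 + 17w - 6. Setting g'(w) = 0 gives w ∈ {-6, 1/3}.
Since g''(w) = 6w + 17, we get g''(-6) = -19 < 0 ⇒ local maximum; g''(1/3) = 19 > 0 ⇒ local minimum.
So the local minimum value is g(1/3) = -163/54.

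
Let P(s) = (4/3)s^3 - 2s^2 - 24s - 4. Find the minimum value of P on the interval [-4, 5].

-58

P'(s) = 4s^2 - 4s - 24, which vanishes at s = -2 and s = 3.
Compare values at every candidate in [-4, 5]: P(-4) = -76/3; P(-2) = 76/3; P(3) = -58; P(5) = -22/3.
Hence the absolute minimum is -58 at s = 3.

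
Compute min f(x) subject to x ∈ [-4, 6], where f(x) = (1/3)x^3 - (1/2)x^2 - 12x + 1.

-101/3

Differentiating, f'(x) = x^2 - x - 12; which vanishes at x = -3 and x = 4.
Evaluating at the critical points and endpoints: f(-4) = 59/3; f(-3) = 47/2; f(4) = -101/3; f(6) = -17.
So the minimum is f(4) = -101/3.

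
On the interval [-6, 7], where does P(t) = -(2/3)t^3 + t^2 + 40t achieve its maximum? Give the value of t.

Differentiating, P'(t) = -2t^2 + 2t + 40; which vanishes at t = -4 and t = 5.
Evaluating at the critical points and endpoints: P(-6) = -60, P(-4) = -304/3, P(5) = 425/3, P(7) = 301/3.
The maximum over the interval is 425/3, attained at t = 5.

5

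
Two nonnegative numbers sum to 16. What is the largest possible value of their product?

64

With x + y = 16, the product is P(x) = x(16 − x).
P'(x) = 16 − 2x = 0 gives x = 8; P'' = −2 < 0, so this is the maximum.
P = 8·8 = 64.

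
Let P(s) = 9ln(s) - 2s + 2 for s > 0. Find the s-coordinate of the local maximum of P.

P'(s) = 9/s − 2 = 0 gives s = 9/2.
P''(s) = -9/s², which is negative for s > 0, so this is a local maximum.
P(9/2) = 9·ln(9/2) - 9 + 2 ≈ 6.5367.

9/2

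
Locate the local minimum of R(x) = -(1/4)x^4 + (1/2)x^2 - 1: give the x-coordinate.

0

Critical points: R'(x) = -x^3 + x vanishes at x = -1, 0, 1.
Since R''(x) = -3x^2 + 1, we get R''(-1) = -2 < 0 ⇒ local maximum; R''(0) = 1 > 0 ⇒ local minimum; R''(1) = -2 < 0 ⇒ local maximum.
Thus R has its local minimum at x = 0, with value -1.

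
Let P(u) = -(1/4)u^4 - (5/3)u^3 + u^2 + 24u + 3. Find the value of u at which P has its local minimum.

-3

P'(u) = -u^3 - 5u^2 + 2u + 24 = 0 at u = -4, -3, 2.
P''(u) = -3u^2 - 10u + 2. P''(-4) = -6 < 0 ⇒ local maximum; P''(-3) = 5 > 0 ⇒ local minimum; P''(2) = -30 < 0 ⇒ local maximum.
Thus P has its local minimum at u = -3, with value -141/4.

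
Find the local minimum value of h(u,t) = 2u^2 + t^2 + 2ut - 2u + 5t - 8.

∂h/∂u = 4u + 2t - 2 = 0 and ∂h/∂t = 2u + 2t + 5 = 0, so (u, t) = (7/2, -6).
The Hessian has h_{uu} = 4, h_{tt} = 2, h_{ut} = 2, giving D = 4 > 0 with h_{uu} > 0, so the point is a local minimum.
h(7/2, -6) = -53/2.

-53/2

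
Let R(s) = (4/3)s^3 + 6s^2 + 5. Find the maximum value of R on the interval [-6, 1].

R'(s) = 4s^2 + 12s, which vanishes at s = -3 and s = 0.
Compare values at every candidate in [-6, 1]: R(-6) = -67, R(-3) = 23, R(0) = 5, R(1) = 37/3.
The maximum over the interval is 23, attained at s = -3.

23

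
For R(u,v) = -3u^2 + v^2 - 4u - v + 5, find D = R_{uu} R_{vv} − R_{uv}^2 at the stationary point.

-12

∂R/∂u = -6u - 4 = 0 and ∂R/∂v = 2v - 1 = 0, so (u, v) = (-2/3, 1/2).
The Hessian has R_{uu} = -6, R_{vv} = 2, R_{uv} = 0, giving D = -12 < 0, so the point is a saddle point.
D = (-6)·(2) − (0)^2 = -12.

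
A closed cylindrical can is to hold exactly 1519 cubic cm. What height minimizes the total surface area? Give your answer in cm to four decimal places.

With radius r and height h, πr²h = 1519 so h = 1519/(πr²), and S(r) = 2πr² + 2πrh = 2πr² + 2·1519/r.
S'(r) = 4πr − 2·1519/r² = 0 ⇒ r³ = 1519/(2π), so r ≈ 6.2296 and h = 2r ≈ 12.4592.
S''(r) = 4π + 4·1519/r³ > 0, so this is the minimum; S ≈ 731.5091.

12.4592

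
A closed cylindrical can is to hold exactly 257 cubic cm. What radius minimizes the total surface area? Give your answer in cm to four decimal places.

With radius r and height h, πr²h = 257 so h = 257/(πr²), and S(r) = 2πr² + 2πrh = 2πr² + 2·257/r.
S'(r) = 4πr − 2·257/r² = 0 ⇒ r³ = 257/(2π), so r ≈ 3.4455 and h = 2r ≈ 6.8910.
S''(r) = 4π + 4·257/r³ > 0, so this is the minimum; S ≈ 223.7707.

3.4455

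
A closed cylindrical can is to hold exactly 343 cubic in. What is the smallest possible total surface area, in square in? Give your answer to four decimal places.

With radius r and height h, πr²h = 343 so h = 343/(πr²), and S(r) = 2πr² + 2πrh = 2πr² + 2·343/r.
S'(r) = 4πr − 2·343/r² = 0 ⇒ r³ = 343/(2π), so r ≈ 3.7935 and h = 2r ≈ 7.5870.
S''(r) = 4π + 4·343/r³ > 0, so this is the minimum; S ≈ 271.2547.

271.2547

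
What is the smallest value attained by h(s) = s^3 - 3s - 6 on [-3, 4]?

h'(s) = 3s^2 - 3, which vanishes at s = -1 and s = 1.
Candidates: h(-3) = -24,  h(-1) = -4,  h(1) = -8,  h(4) = 46.
The minimum over the interval is -24, attained at s = -3.

-24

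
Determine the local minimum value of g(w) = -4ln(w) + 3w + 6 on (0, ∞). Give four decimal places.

g'(w) = -4/w + 3 = 0 gives w = 4/3.
g''(w) = 4/w², which is positive for w > 0, so this is a local minimum.
g(4/3) = -4·ln(4/3) + 4 + 6 ≈ 8.8493.

8.8493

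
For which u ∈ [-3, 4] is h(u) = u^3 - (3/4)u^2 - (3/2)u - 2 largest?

The derivative is 3u^2 - (3/2)u - 3/2, which vanishes at u = -1/2 and u = 1.
Compare values at every candidate in [-3, 4]: h(-3) = -125/4,  h(-1/2) = -25/16,  h(1) = -13/4,  h(4) = 44.
The maximum over the interval is 44, attained at u = 4.

4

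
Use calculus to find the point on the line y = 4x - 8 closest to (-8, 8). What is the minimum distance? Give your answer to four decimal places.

Minimize D(x)^2 = (x + 8)^2 + (4x - 16)^2.
d/dx[D^2] = 2(x + 8) + 2·4·(4x - 16) = 0 ⇒ x = 56/17.
Then y = 88/17 and the distance is √(2304/17) ≈ 11.6417.

11.6417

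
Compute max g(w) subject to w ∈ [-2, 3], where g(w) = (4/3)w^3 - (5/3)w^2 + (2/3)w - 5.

18

Differentiating, g'(w) = 4w^2 - (10/3)w + 2/3; which vanishes at w = 1/3 and w = 1/2.
Candidates: g(-2) = -71/3, g(1/3) = -398/81, g(1/2) = -59/12, g(3) = 18.
The maximum over the interval is 18, attained at w = 3.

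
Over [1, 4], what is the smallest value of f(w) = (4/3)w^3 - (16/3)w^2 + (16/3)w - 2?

-2

f'(w) = 4w^2 - (32/3)w + 16/3, whose only zero in [1, 4] is w = 2.
Compare values at every candidate in [1, 4]: f(1) = -2/3, f(2) = -2, f(4) = 58/3.
Hence the absolute minimum is -2 at w = 2.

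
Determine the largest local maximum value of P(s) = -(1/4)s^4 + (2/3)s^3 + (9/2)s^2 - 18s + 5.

P'(s) = -s^3 + 2s^2 + 9s - 18 = 0 at s = -3, 2, 3.
Second-derivative test with P''(s) = -3s^2 + 4s + 9: P''(-3) = -30 < 0 ⇒ local maximum; P''(2) = 5 > 0 ⇒ local minimum; P''(3) = -6 < 0 ⇒ local maximum.
Thus P has its largest local maximum at s = -3, with value 245/4.

245/4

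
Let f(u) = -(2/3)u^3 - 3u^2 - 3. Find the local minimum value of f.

-12

f'(u) = -2u^2 - 6u. Setting f'(u) = 0 gives u ∈ {-3, 0}.
f''(u) = -4u - 6. f''(-3) = 6 > 0 ⇒ local minimum; f''(0) = -6 < 0 ⇒ local maximum.
Thus f has its local minimum at u = -3, with value -12.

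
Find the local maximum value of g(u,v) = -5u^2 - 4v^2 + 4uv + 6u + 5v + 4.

∂g/∂u = -10u + 4v + 6 = 0 and ∂g/∂v = 4u - 8v + 5 = 0, so (u, v) = (17/16, 37/32).
The Hessian has g_{uu} = -10, g_{vv} = -8, g_{uv} = 4, giving D = 64 > 0 with g_{uu} < 0, so the point is a local maximum.
g(17/16, 37/32) = 645/64.

645/64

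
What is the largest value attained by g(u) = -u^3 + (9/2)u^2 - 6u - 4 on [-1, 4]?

15/2

The derivative is -3u^2 + 9u - 6, which vanishes at u = 1 and u = 2.
Evaluating at the critical points and endpoints: g(-1) = 15/2; g(1) = -13/2; g(2) = -6; g(4) = -20.
Hence the absolute maximum is 15/2 at u = -1.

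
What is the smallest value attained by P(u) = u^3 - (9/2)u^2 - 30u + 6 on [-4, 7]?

P'(u) = 3u^2 - 9u - 30, which vanishes at u = -2 and u = 5.
Candidates: P(-4) = -10,  P(-2) = 40,  P(5) = -263/2,  P(7) = -163/2.
The minimum over the interval is -263/2, attained at u = 5.

-263/2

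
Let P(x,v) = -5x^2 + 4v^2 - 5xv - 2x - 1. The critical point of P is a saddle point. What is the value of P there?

-89/105

∂P/∂x = -10x - 5v - 2 = 0 and ∂P/∂v = -5x + 8v = 0, so (x, v) = (-16/105, -2/21).
The Hessian has P_{xx} = -10, P_{vv} = 8, P_{xv} = -5, giving D = -105 < 0, so the point is a saddle point.
P(-16/105, -2/21) = -89/105.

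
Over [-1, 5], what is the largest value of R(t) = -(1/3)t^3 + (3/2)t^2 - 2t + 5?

53/6

The derivative is -t^2 + 3t - 2, which vanishes at t = 1 and t = 2.
Candidates: R(-1) = 53/6, R(1) = 25/6, R(2) = 13/3, R(5) = -55/6.
The maximum over the interval is 53/6, attained at t = -1.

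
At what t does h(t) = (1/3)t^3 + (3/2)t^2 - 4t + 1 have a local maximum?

h'(t) = t^2 + 3t - 4. Setting h'(t) = 0 gives t ∈ {-4, 1}.
Second-derivative test with h''(t) = 2t + 3: h''(-4) = -5 < 0 ⇒ local maximum; h''(1) = 5 > 0 ⇒ local minimum.
The local maximum is h(-4) = 59/3.

-4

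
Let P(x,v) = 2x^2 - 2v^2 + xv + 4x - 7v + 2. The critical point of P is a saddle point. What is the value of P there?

∂P/∂x = 4x + v + 4 = 0 and ∂P/∂v = x - 4v - 7 = 0, so (x, v) = (-9/17, -32/17).
The Hessian has P_{xx} = 4, P_{vv} = -4, P_{xv} = 1, giving D = -17 < 0, so the point is a saddle point.
P(-9/17, -32/17) = 128/17.

128/17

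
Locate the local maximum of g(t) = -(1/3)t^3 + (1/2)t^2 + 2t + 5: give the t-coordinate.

2

g'(t) = -t^2 + t + 2. Setting g'(t) = 0 gives t ∈ {-1, 2}.
g''(t) = -2t + 1. g''(-1) = 3 > 0 ⇒ local minimum; g''(2) = -3 < 0 ⇒ local maximum.
So the local maximum value is g(2) = 25/3.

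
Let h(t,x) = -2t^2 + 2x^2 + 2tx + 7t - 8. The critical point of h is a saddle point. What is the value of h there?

∂h/∂t = -4t + 2x + 7 = 0 and ∂h/∂x = 2t + 4x = 0, so (t, x) = (7/5, -7/10).
The Hessian has h_{tt} = -4, h_{xx} = 4, h_{tx} = 2, giving D = -20 < 0, so the point is a saddle point.
h(7/5, -7/10) = -31/10.

-31/10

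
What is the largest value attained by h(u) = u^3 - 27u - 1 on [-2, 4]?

Differentiating, h'(u) = 3u^2 - 27; whose only zero in [-2, 4] is u = 3.
Evaluating at the critical points and endpoints: h(-2) = 45, h(3) = -55, h(4) = -45.
Hence the absolute maximum is 45 at u = -2.

45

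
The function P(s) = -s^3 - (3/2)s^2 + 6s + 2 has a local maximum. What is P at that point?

11/2

P'(s) = -3s^2 - 3s + 6. Setting P'(s) = 0 gives s ∈ {-2, 1}.
P''(s) = -6s - 3. P''(-2) = 9 > 0 ⇒ local minimum; P''(1) = -9 < 0 ⇒ local maximum.
Thus P has its local maximum at s = 1, with value 11/2.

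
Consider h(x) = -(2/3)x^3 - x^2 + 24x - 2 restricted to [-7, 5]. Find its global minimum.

h'(x) = -2x^2 - 2x + 24, which vanishes at x = -4 and x = 3.
Candidates: h(-7) = 29/3; h(-4) = -214/3; h(3) = 43; h(5) = 29/3.
So the minimum is h(-4) = -214/3.

-214/3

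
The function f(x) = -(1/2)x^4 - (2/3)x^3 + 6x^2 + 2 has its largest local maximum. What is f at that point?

f'(x) = -2x^3 - 2x^2 + 12x = 0 at x = -3, 0, 2.
Second-derivative test with f''(x) = -6x^2 - 4x + 12: f''(-3) = -30 < 0 ⇒ local maximum; f''(0) = 12 > 0 ⇒ local minimum; f''(2) = -20 < 0 ⇒ local maximum.
The largest local maximum is f(-3) = 67/2.

67/2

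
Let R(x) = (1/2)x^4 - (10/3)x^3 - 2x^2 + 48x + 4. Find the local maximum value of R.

161/2

Critical points: R'(x) = 2x^3 - 10x^2 - 4x + 48 vanishes at x = -2, 3, 4.
R''(x) = 6x^2 - 20x - 4. R''(-2) = 60 > 0 ⇒ local minimum; R''(3) = -10 < 0 ⇒ local maximum; R''(4) = 12 > 0 ⇒ local minimum.
Thus R has its local maximum at x = 3, with value 161/2.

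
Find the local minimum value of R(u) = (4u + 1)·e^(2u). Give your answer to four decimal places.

By the product rule, R'(u) = (8u + 6)·e^(2u). Since e^(2u) > 0, the only critical point is u = -3/4.
R''(-3/4) has the same sign as 8 > 0, so this is a local minimum.
R(-3/4) = (-2)·e^(-3/2) ≈ -0.4463.

-0.4463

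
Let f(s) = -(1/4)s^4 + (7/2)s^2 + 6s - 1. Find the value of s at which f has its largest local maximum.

3

Critical points: f'(s) = -s^3 + 7s + 6 vanishes at s = -2, -1, 3.
Second-derivative test with f''(s) = -3s^2 + 7: f''(-2) = -5 < 0 ⇒ local maximum; f''(-1) = 4 > 0 ⇒ local minimum; f''(3) = -20 < 0 ⇒ local maximum.
The largest local maximum is f(3) = 113/4.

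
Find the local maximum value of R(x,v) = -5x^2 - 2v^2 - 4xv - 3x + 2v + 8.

127/12

∂R/∂x = -10x - 4v - 3 = 0 and ∂R/∂v = -4x - 4v + 2 = 0, so (x, v) = (-5/6, 4/3).
The Hessian has R_{xx} = -10, R_{vv} = -4, R_{xv} = -4, giving D = 24 > 0 with R_{xx} < 0, so the point is a local maximum.
R(-5/6, 4/3) = 127/12.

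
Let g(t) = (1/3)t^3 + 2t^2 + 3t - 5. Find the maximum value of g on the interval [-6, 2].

g'(t) = t^2 + 4t + 3, which vanishes at t = -3 and t = -1.
Evaluating at the critical points and endpoints: g(-6) = -23,  g(-3) = -5,  g(-1) = -19/3,  g(2) = 35/3.
The maximum over the interval is 35/3, attained at t = 2.

35/3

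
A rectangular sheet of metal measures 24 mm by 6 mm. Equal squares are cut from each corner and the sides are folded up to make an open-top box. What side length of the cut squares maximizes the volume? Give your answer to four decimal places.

1.3944

With cut size x, the volume is V(x) = x(24 − 2x)(6 − 2x) for 0 < x < 3.
V'(x) = 12x^2 − 120x + 144. Setting V'(x) = 0 gives x ≈ 1.3944 (the root in (0, 3)).
V''(x) = 24x − 120 is negative there, so this is the maximum; V ≈ 94.9773.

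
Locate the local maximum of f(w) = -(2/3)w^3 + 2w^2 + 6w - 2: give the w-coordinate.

3

Critical points: f'(w) = -2w^2 + 4w + 6 vanishes at w = -1, 3.
f''(w) = -4w + 4. f''(-1) = 8 > 0 ⇒ local minimum; f''(3) = -8 < 0 ⇒ local maximum.
So the local maximum value is f(3) = 16.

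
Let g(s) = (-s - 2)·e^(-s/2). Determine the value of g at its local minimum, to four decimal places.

By the product rule, g'(s) = ((1/2)s)·e^(-s/2). Since e^(-s/2) > 0, the only critical point is s = 0.
g''(0) has the same sign as 1/2 > 0, so this is a local minimum.
g(0) = (-2)·e^(0) ≈ -2.0000.

-2.0000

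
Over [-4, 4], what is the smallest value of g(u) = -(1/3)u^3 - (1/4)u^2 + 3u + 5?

-25/3

g'(u) = -u^2 - (1/2)u + 3, which vanishes at u = -2 and u = 3/2.
Evaluating at the critical points and endpoints: g(-4) = 31/3,  g(-2) = 2/3,  g(3/2) = 125/16,  g(4) = -25/3.
The minimum over the interval is -25/3, attained at u = 4.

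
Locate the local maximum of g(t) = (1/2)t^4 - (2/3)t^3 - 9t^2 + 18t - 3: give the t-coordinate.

g'(t) = 2t^3 - 2t^2 - 18t + 18 = 0 at t = -3, 1, 3.
g''(t) = 6t^2 - 4t - 18. g''(-3) = 48 > 0 ⇒ local minimum; g''(1) = -16 < 0 ⇒ local maximum; g''(3) = 24 > 0 ⇒ local minimum.
So the local maximum value is g(1) = 35/6.

1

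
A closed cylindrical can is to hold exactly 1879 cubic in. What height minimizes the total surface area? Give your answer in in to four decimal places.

13.3745

With radius r and height h, πr²h = 1879 so h = 1879/(πr²), and S(r) = 2πr² + 2πrh = 2πr² + 2·1879/r.
S'(r) = 4πr − 2·1879/r² = 0 ⇒ r³ = 1879/(2π), so r ≈ 6.6873 and h = 2r ≈ 13.3745.
S''(r) = 4π + 4·1879/r³ > 0, so this is the minimum; S ≈ 842.9447.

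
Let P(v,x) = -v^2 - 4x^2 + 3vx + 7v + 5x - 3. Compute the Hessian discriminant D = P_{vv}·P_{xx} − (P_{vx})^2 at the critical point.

7

∂P/∂v = -2v + 3x + 7 = 0 and ∂P/∂x = 3v - 8x + 5 = 0, so (v, x) = (71/7, 31/7).
The Hessian has P_{vv} = -2, P_{xx} = -8, P_{vx} = 3, giving D = 7 > 0 with P_{vv} < 0, so the point is a local maximum.
D = (-2)·(-8) − (3)^2 = 7.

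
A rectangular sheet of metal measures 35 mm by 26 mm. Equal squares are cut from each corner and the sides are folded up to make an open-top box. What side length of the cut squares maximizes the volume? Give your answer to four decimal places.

With cut size x, the volume is V(x) = x(35 − 2x)(26 − 2x) for 0 < x < 13.
V'(x) = 12x^2 − 244x + 910. Setting V'(x) = 0 gives x ≈ 4.9200 (the root in (0, 13)).
V''(x) = 24x − 244 is negative there, so this is the maximum; V ≈ 2000.4012.

4.9200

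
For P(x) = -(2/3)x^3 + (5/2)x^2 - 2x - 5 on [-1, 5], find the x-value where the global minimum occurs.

The derivative is -2x^2 + 5x - 2, which vanishes at x = 1/2 and x = 2.
Evaluating at the critical points and endpoints: P(-1) = 1/6,  P(1/2) = -131/24,  P(2) = -13/3,  P(5) = -215/6.
So the minimum is P(5) = -215/6.

5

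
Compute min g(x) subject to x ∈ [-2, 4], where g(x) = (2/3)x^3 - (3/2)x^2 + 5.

The derivative is 2x^2 - 3x, which vanishes at x = 0 and x = 3/2.
Evaluating at the critical points and endpoints: g(-2) = -19/3,  g(0) = 5,  g(3/2) = 31/8,  g(4) = 71/3.
The minimum over the interval is -19/3, attained at x = -2.

-19/3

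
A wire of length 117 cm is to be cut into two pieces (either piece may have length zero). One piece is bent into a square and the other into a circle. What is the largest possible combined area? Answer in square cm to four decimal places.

1089.3360

Let x be the length used for the square. Square side x/4; circle radius (117−x)/(2π).
A(x) = (x/4)² + π·((117−x)/(2π))² = x²/16 + (117−x)²/(4π) for 0 ≤ x ≤ 117. A'(x) = x/8 − (117−x)/(2π) = 0 gives x = 4·117/(π+4) ≈ 65.5316.
A'' > 0, so the interior critical point is a minimum; the maximum is at an endpoint. A(0) = 1089.3360 and A(117) = 855.5625, so the largest area is 1089.3360.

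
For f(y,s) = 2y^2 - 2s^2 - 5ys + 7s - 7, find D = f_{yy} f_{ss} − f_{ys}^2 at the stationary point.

-41

∂f/∂y = 4y - 5s = 0 and ∂f/∂s = -5y - 4s + 7 = 0, so (y, s) = (35/41, 28/41).
The Hessian has f_{yy} = 4, f_{ss} = -4, f_{ys} = -5, giving D = -41 < 0, so the point is a saddle point.
D = (4)·(-4) − (-5)^2 = -41.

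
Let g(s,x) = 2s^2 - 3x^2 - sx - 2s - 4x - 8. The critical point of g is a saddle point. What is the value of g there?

-172/25

∂g/∂s = 4s - x - 2 = 0 and ∂g/∂x = -s - 6x - 4 = 0, so (s, x) = (8/25, -18/25).
The Hessian has g_{ss} = 4, g_{xx} = -6, g_{sx} = -1, giving D = -25 < 0, so the point is a saddle point.
g(8/25, -18/25) = -172/25.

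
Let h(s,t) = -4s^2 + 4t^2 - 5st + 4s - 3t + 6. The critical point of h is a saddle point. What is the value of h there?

502/89

∂h/∂s = -8s - 5t + 4 = 0 and ∂h/∂t = -5s + 8t - 3 = 0, so (s, t) = (17/89, 44/89).
The Hessian has h_{ss} = -8, h_{tt} = 8, h_{st} = -5, giving D = -89 < 0, so the point is a saddle point.
h(17/89, 44/89) = 502/89.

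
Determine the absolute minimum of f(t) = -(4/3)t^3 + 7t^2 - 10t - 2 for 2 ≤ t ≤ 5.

-131/3

Differentiating, f'(t) = -4t^2 + 14t - 10; whose only zero in [2, 5] is t = 5/2.
Evaluating at the critical points and endpoints: f(2) = -14/3, f(5/2) = -49/12, f(5) = -131/3.
The minimum over the interval is -131/3, attained at t = 5.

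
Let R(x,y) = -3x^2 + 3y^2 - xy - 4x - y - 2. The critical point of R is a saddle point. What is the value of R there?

-25/37

∂R/∂x = -6x - y - 4 = 0 and ∂R/∂y = -x + 6y - 1 = 0, so (x, y) = (-25/37, 2/37).
The Hessian has R_{xx} = -6, R_{yy} = 6, R_{xy} = -1, giving D = -37 < 0, so the point is a saddle point.
R(-25/37, 2/37) = -25/37.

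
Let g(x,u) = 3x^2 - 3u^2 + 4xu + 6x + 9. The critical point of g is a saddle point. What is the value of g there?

∂g/∂x = 6x + 4u + 6 = 0 and ∂g/∂u = 4x - 6u = 0, so (x, u) = (-9/13, -6/13).
The Hessian has g_{xx} = 6, g_{uu} = -6, g_{xu} = 4, giving D = -52 < 0, so the point is a saddle point.
g(-9/13, -6/13) = 90/13.

90/13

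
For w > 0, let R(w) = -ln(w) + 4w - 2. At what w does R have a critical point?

1/4

R'(w) = -1/w + 4 = 0 gives w = 1/4.
R''(w) = 1/w², which is positive for w > 0, so this is a local minimum.
R(1/4) = -1·ln(1/4) + 1 - 2 ≈ 0.3863.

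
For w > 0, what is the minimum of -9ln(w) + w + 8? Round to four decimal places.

-2.7750

f'(w) = -9/w + 1 = 0 gives w = 9.
f''(w) = 9/w², which is positive for w > 0, so this is a local minimum.
f(9) = -9·ln(9) + 9 + 8 ≈ -2.7750.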